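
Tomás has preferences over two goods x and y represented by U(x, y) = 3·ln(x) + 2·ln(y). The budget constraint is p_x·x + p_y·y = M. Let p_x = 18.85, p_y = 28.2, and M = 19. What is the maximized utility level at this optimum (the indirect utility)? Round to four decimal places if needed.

V = -4.131

The MRS is (3/2)·y/x. Set MRS = p_x/p_y.
So 3·p_y·y = 2·p_x·x; combined with the budget, a share 0.6 of income goes to x.
Demand: x*(p_x,p_y,M) = 0.6·M/p_x and y* = 0.4·M/p_y.
At p_x=18.85, p_y=28.2, M=19: x* = 0.6·19/18.85 = 0.6048, y* = 0.2695.
Utility at the optimum: U(0.6048, 0.2695) = -4.131.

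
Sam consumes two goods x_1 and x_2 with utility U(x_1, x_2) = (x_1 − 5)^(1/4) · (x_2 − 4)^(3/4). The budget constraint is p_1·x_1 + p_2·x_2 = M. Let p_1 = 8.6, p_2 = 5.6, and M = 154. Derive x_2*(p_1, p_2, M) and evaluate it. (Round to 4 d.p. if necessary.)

Let x_1' = x_1−5, x_2' = x_2−4. MRS = (1/3)·x_2'/x_1' = p_1/p_2.
Substituting into the budget: x_1* = 5 + 0.25·(M − 5·p_1 − 4·p_2)/p_1, and x_2* = 4 + 0.75·(…)/p_2.
Discretionary income = 154 − 5·8.6 − 4·5.6 = 88.6; x_2* = 4 + 0.75·88.6/5.6 = 15.8661.

x_2* = 15.8661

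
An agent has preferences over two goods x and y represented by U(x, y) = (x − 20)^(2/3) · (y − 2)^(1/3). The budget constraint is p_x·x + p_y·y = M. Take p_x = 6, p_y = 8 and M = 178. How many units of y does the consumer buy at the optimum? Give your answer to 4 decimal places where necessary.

Let x' = x−20, y' = y−2. MRS = 2·y'/x' = p_x/p_y.
Substituting into the budget: x* = 20 + 2/3·(M − 20·p_x − 2·p_y)/p_x, and y* = 2 + 1/3·(…)/p_y.
Discretionary income = 178 − 20·6 − 2·8 = 42; y* = 2 + 1/3·42/8 = 3.75.

y* = 3.75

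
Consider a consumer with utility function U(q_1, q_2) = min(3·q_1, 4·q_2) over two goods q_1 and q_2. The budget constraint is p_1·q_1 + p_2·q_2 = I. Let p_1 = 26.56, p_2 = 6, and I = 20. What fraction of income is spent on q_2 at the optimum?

Leontief preferences: the optimum is at the kink where q_1/4 = q_2/3, i.e. q_2 = (3/4)·q_1.
Budget: p_1·q_1 + p_2·(3/4)·q_1 = I, so (4·p_1 + 3·p_2)·q_1 = 4·I.
Demand: q_1*(p_1,p_2,I) = 4·I/(4·p_1 + 3·p_2), q_2* = 3·I/(4·p_1 + 3·p_2).
Here 4·26.56 + 3·6 = 124.24, giving q_1* = 0.6439 and q_2* = 0.4829.
Expenditure on q_2: 6·0.4829 = 2.8976; share = 0.1449.

share on q_2 = 0.1449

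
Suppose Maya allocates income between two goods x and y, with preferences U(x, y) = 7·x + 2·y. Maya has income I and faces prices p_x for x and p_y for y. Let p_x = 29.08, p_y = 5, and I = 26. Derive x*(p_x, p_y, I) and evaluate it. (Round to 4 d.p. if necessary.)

Linear utility — the consumer picks whichever good has higher MU/price: 7/29.08 = 0.2407 vs 2/5 = 0.4.
y gives more utility per dollar, so spend all income on y: y* = I/p_y, x* = 0.
Numerically: x* = 0, y* = 5.2.

x* = 0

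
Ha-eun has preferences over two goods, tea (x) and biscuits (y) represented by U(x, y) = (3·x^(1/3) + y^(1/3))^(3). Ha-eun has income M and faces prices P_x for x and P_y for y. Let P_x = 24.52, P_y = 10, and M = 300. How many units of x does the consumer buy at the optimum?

x* = 9.4017

MU_x ∝ 3·x^(-2/3), MU_y ∝ y^(-2/3), so MRS = 3·(y/x)^(2/3) = P_x/P_y.
Hence y/x = ((1/3)·P_x/P_y)^(1/(2/3)), i.e. raised to the 1.5 power.
With the ratio pinned down, the budget gives x* = M/(P_x + P_y·(y/x)) and y* = (y/x)·x*.
Numerically y/x = 0.738922, so x* = 300/(24.52 + 10·0.738922) = 9.4017.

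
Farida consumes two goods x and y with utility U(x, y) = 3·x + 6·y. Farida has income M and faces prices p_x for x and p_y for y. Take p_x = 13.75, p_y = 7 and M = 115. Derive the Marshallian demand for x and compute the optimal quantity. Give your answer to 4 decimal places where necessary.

x* = 0

y gives more utility per dollar, so spend all income on y: y* = M/p_y, x* = 0.
Numerically: x* = 0, y* = 16.4286.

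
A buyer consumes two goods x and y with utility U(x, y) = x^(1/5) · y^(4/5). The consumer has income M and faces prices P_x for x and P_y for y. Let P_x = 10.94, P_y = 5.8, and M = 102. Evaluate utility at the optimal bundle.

V = 9.3914

Demand: x*(P_x,P_y,M) = 0.2·M/P_x and y* = 0.8·M/P_y.
At P_x=10.94, P_y=5.8, M=102: x* = 0.2·102/10.94 = 1.8647, y* = 14.069.
Utility at the optimum: U(1.8647, 14.069) = 9.3914.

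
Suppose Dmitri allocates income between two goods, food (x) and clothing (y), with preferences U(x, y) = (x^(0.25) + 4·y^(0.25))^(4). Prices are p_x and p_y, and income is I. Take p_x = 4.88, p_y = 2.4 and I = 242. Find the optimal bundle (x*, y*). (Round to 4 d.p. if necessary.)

MRS = MU_x/MU_y = (1/4)·(y/x)^(0.75). Set equal to p_x/p_y.
Solve for the ratio: y/x = [4·p_x/p_y]^(4/3).
With the ratio pinned down, the budget gives x* = I/(p_x + p_y·(y/x)) and y* = (y/x)·x*.
Numerically y/x = 16.35654, so x* = 242/(4.88 + 2.4·16.35654) = 5.4831 and y* = 16.35654·5.4831 = 89.6844.

x* = 5.4831, y* = 89.6844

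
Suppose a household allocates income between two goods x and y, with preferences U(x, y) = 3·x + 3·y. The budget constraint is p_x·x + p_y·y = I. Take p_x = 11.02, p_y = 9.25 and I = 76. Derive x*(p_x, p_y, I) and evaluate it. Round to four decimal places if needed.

Linear utility — the consumer picks whichever good has higher MU/price: 3/11.02 = 0.2722 vs 3/9.25 = 0.3243.
y gives more utility per dollar, so spend all income on y: y* = I/p_y, x* = 0.
Numerically: x* = 0, y* = 8.2162.

x* = 0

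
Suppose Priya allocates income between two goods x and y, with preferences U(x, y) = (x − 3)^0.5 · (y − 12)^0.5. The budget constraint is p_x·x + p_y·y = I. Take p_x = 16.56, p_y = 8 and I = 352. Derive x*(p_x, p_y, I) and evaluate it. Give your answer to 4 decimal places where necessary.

This is Cobb-Douglas in (x−3, y−12): tangency gives 0.5·p_y·(y−12) = 0.5·p_x·(x−3).
Substituting into the budget: x* = 3 + 0.5·(I − 3·p_x − 12·p_y)/p_x, and y* = 12 + 0.5·(…)/p_y.
Discretionary income = 352 − 3·16.56 − 12·8 = 206.32; x* = 3 + 0.5·206.32/16.56 = 9.2295.

x* = 9.2295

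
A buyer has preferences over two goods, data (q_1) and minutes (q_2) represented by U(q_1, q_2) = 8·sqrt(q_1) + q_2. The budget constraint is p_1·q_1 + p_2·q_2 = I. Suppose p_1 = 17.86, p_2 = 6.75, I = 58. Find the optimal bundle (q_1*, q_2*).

q_1* = 2.2854, q_2* = 2.5456

Set MRS = p_1/p_2: 4·q_1^(−1/2) = p_1/p_2.
Solve: √q_1 = 4·p_2/p_1, so q_1*(p_1,p_2) = (4·p_2/p_1)², and q_2* = (I − p_1·q_1*)/p_2.
Plugging in: q_1* = (4·6.75/17.86)² = 2.2854, q_2* = 2.5456.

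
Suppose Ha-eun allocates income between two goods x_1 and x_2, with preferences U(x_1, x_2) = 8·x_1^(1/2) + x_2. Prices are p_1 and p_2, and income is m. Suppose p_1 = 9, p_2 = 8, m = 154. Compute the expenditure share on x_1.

share on x_1 = 0.7388

Solve: √x_1 = 4·p_2/p_1, so x_1*(p_1,p_2) = (4·p_2/p_1)², and x_2* = (m − p_1·x_1*)/p_2.
Plugging in: x_1* = (4·8/9)² = 12.642, x_2* = 5.0278.
Expenditure on x_1: 9·12.642 = 113.7778; share = 0.7388.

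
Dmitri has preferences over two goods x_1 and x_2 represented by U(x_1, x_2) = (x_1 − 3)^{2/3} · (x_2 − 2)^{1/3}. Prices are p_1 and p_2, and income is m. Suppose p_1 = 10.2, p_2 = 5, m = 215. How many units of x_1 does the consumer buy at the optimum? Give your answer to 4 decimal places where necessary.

After buying the subsistence bundle (3, 2), a share 2/3 of the remaining income goes to x_1: x_1* = 3 + 2/3·(m − 3p_1 − 2p_2)/p_1.
Discretionary income = 215 − 3·10.2 − 2·5 = 174.4; x_1* = 3 + 2/3·174.4/10.2 = 14.3987.

x_1* = 14.3987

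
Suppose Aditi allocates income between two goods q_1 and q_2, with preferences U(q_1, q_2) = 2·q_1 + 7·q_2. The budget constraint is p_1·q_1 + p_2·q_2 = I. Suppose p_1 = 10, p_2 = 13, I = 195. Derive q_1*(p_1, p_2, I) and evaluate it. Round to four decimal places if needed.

Numerically: q_1* = 0, q_2* = 15.

q_1* = 0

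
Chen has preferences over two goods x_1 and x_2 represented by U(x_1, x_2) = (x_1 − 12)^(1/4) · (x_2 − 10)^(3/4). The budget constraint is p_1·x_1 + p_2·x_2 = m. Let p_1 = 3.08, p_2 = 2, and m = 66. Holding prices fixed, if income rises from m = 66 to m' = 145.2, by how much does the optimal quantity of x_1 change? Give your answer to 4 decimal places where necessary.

Δx_1* = 6.4286

This is Cobb-Douglas in (x_1−12, x_2−10): tangency gives 0.25·p_2·(x_2−10) = 0.75·p_1·(x_1−12).
Substituting into the budget: x_1* = 12 + 0.25·(m − 12·p_1 − 10·p_2)/p_1, and x_2* = 10 + 0.75·(…)/p_2.
Discretionary income = 66 − 12·3.08 − 10·2 = 9.04; x_1* = 12 + 0.25·9.04/3.08 = 12.7338.
At m' = 145.2: x_1* = 19.1623. Change: 19.1623 − 12.7338 = 6.4286.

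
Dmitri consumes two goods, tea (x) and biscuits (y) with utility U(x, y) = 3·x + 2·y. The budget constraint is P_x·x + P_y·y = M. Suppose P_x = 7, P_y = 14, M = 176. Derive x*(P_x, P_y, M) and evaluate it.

x* = 25.1429

Perfect substitutes: compare marginal utility per dollar. 3/P_x vs 2/P_y → 0.4286 vs 0.1429.
x gives more utility per dollar, so spend all income on x: x* = M/P_x, y* = 0.
Numerically: x* = 25.1429, y* = 0.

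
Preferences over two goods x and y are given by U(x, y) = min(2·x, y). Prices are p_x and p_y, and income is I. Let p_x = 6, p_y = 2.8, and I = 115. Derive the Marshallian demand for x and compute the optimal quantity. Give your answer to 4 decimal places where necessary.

With perfect complements, no substitution: consume in ratio x:y = 1:2.
Budget: p_x·x + p_y·2·x = I, so (p_x + 2·p_y)·x = I.
Demand: x*(p_x,p_y,I) = I/(p_x + 2·p_y), y* = 2·I/(p_x + 2·p_y).
Here 6 + 2·2.8 = 11.6, giving x* = 9.9138.

x* = 9.9138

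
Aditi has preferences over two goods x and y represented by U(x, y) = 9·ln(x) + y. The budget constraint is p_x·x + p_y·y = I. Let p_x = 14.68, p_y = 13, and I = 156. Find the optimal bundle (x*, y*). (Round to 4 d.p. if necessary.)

x* = 7.97, y* = 3

Set MRS = p_x/p_y: (9/x)/1 = p_x/p_y.
So x*(p_x,p_y) = 9·p_y/p_x, independent of income; and y* = (I − 9·p_y)/p_y.
At the given prices: x* = 9·13/14.68 = 7.97, and y* = 3.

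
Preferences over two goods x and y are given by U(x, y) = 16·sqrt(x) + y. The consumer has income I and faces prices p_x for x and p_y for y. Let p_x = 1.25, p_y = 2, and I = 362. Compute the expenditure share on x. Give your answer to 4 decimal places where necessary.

Set MRS = p_x/p_y: 8·x^(−1/2) = p_x/p_y.
Thus x* = (8·p_y/p_x)² — independent of I — with the rest of income spent on y.
Plugging in: x* = (8·2/1.25)² = 163.84, y* = 78.6.
Expenditure on x: 1.25·163.84 = 204.8; share = 0.5657.

share on x = 0.5657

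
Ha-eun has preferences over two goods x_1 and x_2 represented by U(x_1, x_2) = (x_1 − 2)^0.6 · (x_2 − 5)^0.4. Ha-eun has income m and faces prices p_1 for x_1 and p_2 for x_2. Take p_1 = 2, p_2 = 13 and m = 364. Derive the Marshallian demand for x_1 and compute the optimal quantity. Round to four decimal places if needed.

After buying the subsistence bundle (2, 5), a share 0.6 of the remaining income goes to x_1: x_1* = 2 + 0.6·(m − 2p_1 − 5p_2)/p_1.
Discretionary income = 364 − 2·2 − 5·13 = 295; x_1* = 2 + 0.6·295/2 = 90.5.

x_1* = 90.5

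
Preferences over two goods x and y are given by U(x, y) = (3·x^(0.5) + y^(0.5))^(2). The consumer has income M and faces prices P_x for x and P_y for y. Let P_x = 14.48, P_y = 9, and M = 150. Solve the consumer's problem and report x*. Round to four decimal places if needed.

With the ratio pinned down, the budget gives x* = M/(P_x + P_y·(y/x)) and y* = (y/x)·x*.
Numerically y/x = 0.287614, so x* = 150/(14.48 + 9·0.287614) = 8.7881.

x* = 8.7881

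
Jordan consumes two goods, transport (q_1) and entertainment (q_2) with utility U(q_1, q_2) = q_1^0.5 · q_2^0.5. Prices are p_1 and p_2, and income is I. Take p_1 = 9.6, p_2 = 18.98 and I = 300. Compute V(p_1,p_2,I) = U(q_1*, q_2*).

MU_q_1/MU_q_2 = (0.5·q_2)/(0.5·q_1); tangency sets this equal to p_1/p_2.
Rearranging, p_2·q_2 = p_1·q_1. Substituting into the budget gives p_1·q_1·(1 + 1) = I.
Demand: q_1*(p_1,p_2,I) = 0.5·I/p_1 and q_2* = 0.5·I/p_2.
At p_1=9.6, p_2=18.98, I=300: q_1* = 0.5·300/9.6 = 15.625, q_2* = 7.9031.
Utility at the optimum: U(15.625, 7.9031) = 11.1124.

V = 11.1124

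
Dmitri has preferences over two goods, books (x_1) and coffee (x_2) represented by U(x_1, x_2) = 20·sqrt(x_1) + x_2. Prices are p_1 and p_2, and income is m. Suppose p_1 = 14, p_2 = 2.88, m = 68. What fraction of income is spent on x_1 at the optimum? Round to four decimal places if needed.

share on x_1 = 0.8713

Set MRS = p_1/p_2: 10·x_1^(−1/2) = p_1/p_2.
Thus x_1* = (10·p_2/p_1)² — independent of m — with the rest of income spent on x_2.
Plugging in: x_1* = (10·2.88/14)² = 4.2318, x_2* = 3.0397.
Expenditure on x_1: 14·4.2318 = 59.2457; share = 0.8713.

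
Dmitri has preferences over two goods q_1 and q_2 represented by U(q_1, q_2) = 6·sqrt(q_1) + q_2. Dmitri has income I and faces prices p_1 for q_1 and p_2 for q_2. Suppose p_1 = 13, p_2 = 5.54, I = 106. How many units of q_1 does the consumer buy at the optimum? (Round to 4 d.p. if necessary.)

MU_q_1 = 3/√q_1, MU_q_2 = 1. Tangency: 3/√q_1 = p_1/p_2.
Thus q_1* = (3·p_2/p_1)² — independent of I — with the rest of income spent on q_2.
Plugging in: q_1* = (3·5.54/13)² = 1.6345.

q_1* = 1.6345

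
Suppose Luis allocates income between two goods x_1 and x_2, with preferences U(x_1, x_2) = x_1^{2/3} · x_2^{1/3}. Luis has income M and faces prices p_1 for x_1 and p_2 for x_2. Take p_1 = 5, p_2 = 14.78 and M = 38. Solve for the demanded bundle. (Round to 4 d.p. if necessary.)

Tangency: MRS = 2·x_2/x_1 = p_1/p_2.
Rearranging, p_2·x_2 = (1/2)·p_1·x_1. Substituting into the budget gives p_1·x_1·(1 + (1/2)) = M.
Demand: x_1*(p_1,p_2,M) = 2/3·M/p_1 and x_2* = 1/3·M/p_2.
At p_1=5, p_2=14.78, M=38: x_1* = 2/3·38/5 = 5.0667, x_2* = 0.857.

x_1* = 5.0667, x_2* = 0.857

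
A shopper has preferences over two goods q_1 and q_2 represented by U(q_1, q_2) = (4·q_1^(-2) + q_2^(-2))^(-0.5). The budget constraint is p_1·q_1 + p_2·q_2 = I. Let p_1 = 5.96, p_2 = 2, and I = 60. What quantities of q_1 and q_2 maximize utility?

MU_q_1 ∝ 4·q_1^(-3), MU_q_2 ∝ q_2^(-3), so MRS = 4·(q_2/q_1)^(3) = p_1/p_2.
Hence q_2/q_1 = ((1/4)·p_1/p_2)^(1/(3)), i.e. raised to the 1/3 power.
Substitute q_2 = (q_2/q_1)·q_1 into the budget: q_1* = I/(p_1 + p_2·(q_2/q_1)).
Numerically q_2/q_1 = 0.906537, so q_1* = 60/(5.96 + 2·0.906537) = 7.719 and q_2* = 0.906537·7.719 = 6.9975.

q_1* = 7.719, q_2* = 6.9975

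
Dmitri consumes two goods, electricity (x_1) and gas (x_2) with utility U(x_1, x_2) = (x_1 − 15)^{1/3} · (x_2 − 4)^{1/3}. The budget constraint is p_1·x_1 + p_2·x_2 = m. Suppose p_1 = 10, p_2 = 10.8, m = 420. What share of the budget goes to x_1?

share on x_1 = 0.6271

MRS = (x_2−4)/(x_1−15). Tangency with p_1/p_2 gives x_2−4 = (p_1/p_2)·(x_1−15).
Substituting into the budget: x_1* = 15 + 0.5·(m − 15·p_1 − 4·p_2)/p_1, and x_2* = 4 + 0.5·(…)/p_2.
Discretionary income = 420 − 15·10 − 4·10.8 = 226.8; x_1* = 15 + 0.5·226.8/10 = 26.34; x_2* = 4 + 0.5·226.8/10.8 = 14.5.
Expenditure on x_1: 10·26.34 = 263.4; share = 0.6271.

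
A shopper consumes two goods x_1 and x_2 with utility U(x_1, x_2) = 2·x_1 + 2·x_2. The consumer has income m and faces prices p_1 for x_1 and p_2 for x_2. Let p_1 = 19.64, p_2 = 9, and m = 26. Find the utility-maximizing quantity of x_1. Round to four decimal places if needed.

Perfect substitutes: compare marginal utility per dollar. 2/p_1 vs 2/p_2 → 0.1018 vs 0.2222.
x_2 gives more utility per dollar, so spend all income on x_2: x_2* = m/p_2, x_1* = 0.
Numerically: x_1* = 0, x_2* = 2.8889.

x_1* = 0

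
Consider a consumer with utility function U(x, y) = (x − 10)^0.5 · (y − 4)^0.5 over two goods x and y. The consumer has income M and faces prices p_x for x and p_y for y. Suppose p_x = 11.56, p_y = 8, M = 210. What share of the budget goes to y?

share on y = 0.301

Let x' = x−10, y' = y−4. MRS = y'/x' = p_x/p_y.
After buying the subsistence bundle (10, 4), a share 0.5 of the remaining income goes to x: x* = 10 + 0.5·(M − 10p_x − 4p_y)/p_x.
Discretionary income = 210 − 10·11.56 − 4·8 = 62.4; x* = 10 + 0.5·62.4/11.56 = 12.699; y* = 4 + 0.5·62.4/8 = 7.9.
Expenditure on y: 8·7.9 = 63.2; share = 0.301.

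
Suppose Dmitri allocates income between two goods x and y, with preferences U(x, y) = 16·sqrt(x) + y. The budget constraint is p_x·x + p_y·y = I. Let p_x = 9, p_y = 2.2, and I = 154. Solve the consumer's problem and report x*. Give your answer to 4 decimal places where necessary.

x* = 3.8242

Set MRS = p_x/p_y: 8·x^(−1/2) = p_x/p_y.
Solve: √x = 8·p_y/p_x, so x*(p_x,p_y) = (8·p_y/p_x)², and y* = (I − p_x·x*)/p_y.
Plugging in: x* = (8·2.2/9)² = 3.8242.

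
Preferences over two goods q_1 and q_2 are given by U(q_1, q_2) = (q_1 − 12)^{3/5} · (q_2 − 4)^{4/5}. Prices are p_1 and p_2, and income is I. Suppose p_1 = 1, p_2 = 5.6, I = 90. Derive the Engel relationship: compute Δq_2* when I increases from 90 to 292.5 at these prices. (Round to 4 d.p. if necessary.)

Let q_1' = q_1−12, q_2' = q_2−4. MRS = (3/4)·q_2'/q_1' = p_1/p_2.
After buying the subsistence bundle (12, 4), a share 3/7 of the remaining income goes to q_1: q_1* = 12 + 3/7·(I − 12p_1 − 4p_2)/p_1.
Discretionary income = 90 − 12·1 − 4·5.6 = 55.6; q_2* = 4 + 4/7·55.6/5.6 = 9.6735.
At I' = 292.5: q_2* = 30.3367. Change: 30.3367 − 9.6735 = 20.6633.

Δq_2* = 20.6633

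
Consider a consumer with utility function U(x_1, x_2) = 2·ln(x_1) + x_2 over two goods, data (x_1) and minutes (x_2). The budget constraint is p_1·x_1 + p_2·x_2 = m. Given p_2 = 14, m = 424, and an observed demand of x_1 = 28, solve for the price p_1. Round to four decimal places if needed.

p_1 = 1

Set MRS = p_1/p_2: (2/x_1)/1 = p_1/p_2.
So x_1*(p_1,p_2) = 2·p_2/p_1, independent of income; and x_2* = (m − 2·p_2)/p_2.
Set x_1* = 28 in the demand function and solve for p_1: p_1 = 1.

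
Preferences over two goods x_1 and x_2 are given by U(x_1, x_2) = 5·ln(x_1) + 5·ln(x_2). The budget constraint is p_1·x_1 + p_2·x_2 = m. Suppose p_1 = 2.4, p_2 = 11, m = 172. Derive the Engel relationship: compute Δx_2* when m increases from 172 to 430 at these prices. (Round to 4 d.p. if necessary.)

Δx_2* = 11.7273

The MRS is x_2/x_1. Set MRS = p_1/p_2.
Rearranging, p_2·x_2 = p_1·x_1. Substituting into the budget gives p_1·x_1·(1 + 1) = m.
Demand: x_1*(p_1,p_2,m) = 0.5·m/p_1 and x_2* = 0.5·m/p_2.
At p_1=2.4, p_2=11, m=172: x_2* = 0.5·172/11 = 7.8182.
At m' = 430: x_2* = 19.5455. Change: 19.5455 − 7.8182 = 11.7273.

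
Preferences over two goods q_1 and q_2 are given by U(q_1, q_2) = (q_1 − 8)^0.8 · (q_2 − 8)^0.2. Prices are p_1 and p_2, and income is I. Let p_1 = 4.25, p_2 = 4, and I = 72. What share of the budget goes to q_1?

Let q_1' = q_1−8, q_2' = q_2−8. MRS = 4·q_2'/q_1' = p_1/p_2.
Substituting into the budget: q_1* = 8 + 0.8·(I − 8·p_1 − 8·p_2)/p_1, and q_2* = 8 + 0.2·(…)/p_2.
Discretionary income = 72 − 8·4.25 − 8·4 = 6; q_1* = 8 + 0.8·6/4.25 = 9.1294; q_2* = 8 + 0.2·6/4 = 8.3.
Expenditure on q_1: 4.25·9.1294 = 38.8; share = 0.5389.

share on q_1 = 0.5389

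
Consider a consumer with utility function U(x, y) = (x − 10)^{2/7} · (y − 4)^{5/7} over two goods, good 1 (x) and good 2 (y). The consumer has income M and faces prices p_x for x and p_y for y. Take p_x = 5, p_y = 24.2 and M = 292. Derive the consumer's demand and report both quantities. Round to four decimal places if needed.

MRS = (2/5)·(y−4)/(x−10). Tangency with p_x/p_y gives y−4 = (5/2)·(p_x/p_y)·(x−10).
Substituting into the budget: x* = 10 + 2/7·(M − 10·p_x − 4·p_y)/p_x, and y* = 4 + 5/7·(…)/p_y.
Discretionary income = 292 − 10·5 − 4·24.2 = 145.2; x* = 10 + 2/7·145.2/5 = 18.2971; y* = 4 + 5/7·145.2/24.2 = 8.2857.

x* = 18.2971, y* = 8.2857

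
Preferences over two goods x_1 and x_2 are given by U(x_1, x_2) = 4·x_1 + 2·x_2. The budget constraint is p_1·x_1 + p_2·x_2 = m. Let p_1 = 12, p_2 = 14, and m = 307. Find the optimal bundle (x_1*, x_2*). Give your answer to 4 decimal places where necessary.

x_1* = 25.5833, x_2* = 0

Linear utility — the consumer picks whichever good has higher MU/price: 4/12 = 0.3333 vs 2/14 = 0.1429.
x_1 gives more utility per dollar, so spend all income on x_1: x_1* = m/p_1, x_2* = 0.
Numerically: x_1* = 25.5833, x_2* = 0.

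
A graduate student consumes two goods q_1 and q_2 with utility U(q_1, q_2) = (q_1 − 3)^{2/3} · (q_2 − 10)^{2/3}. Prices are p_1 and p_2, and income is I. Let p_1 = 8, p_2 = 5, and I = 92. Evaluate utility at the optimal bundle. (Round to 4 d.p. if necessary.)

Let q_1' = q_1−3, q_2' = q_2−10. MRS = q_2'/q_1' = p_1/p_2.
After buying the subsistence bundle (3, 10), a share 0.5 of the remaining income goes to q_1: q_1* = 3 + 0.5·(I − 3p_1 − 10p_2)/p_1.
Discretionary income = 92 − 3·8 − 10·5 = 18; q_1* = 3 + 0.5·18/8 = 4.125; q_2* = 10 + 0.5·18/5 = 11.8.
Utility at the optimum: U(4.125, 11.8) = 1.6006.

V = 1.6006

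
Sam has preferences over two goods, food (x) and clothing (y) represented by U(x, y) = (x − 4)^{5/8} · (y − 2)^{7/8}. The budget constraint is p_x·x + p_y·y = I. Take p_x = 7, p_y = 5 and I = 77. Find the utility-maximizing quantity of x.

This is Cobb-Douglas in (x−4, y−2): tangency gives 0.625·p_y·(y−2) = 0.875·p_x·(x−4).
After buying the subsistence bundle (4, 2), a share 5/12 of the remaining income goes to x: x* = 4 + 5/12·(I − 4p_x − 2p_y)/p_x.
Discretionary income = 77 − 4·7 − 2·5 = 39; x* = 4 + 5/12·39/7 = 6.3214.

x* = 6.3214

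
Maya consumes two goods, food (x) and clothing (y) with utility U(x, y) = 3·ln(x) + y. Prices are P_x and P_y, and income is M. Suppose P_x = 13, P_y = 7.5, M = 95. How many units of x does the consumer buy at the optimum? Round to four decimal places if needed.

x* = 1.7308

MU_x = 3/x, MU_y = 1. Tangency: 3/x = P_x/P_y.
So x*(P_x,P_y) = 3·P_y/P_x, independent of income; and y* = (M − 3·P_y)/P_y.
At the given prices: x* = 3·7.5/13 = 1.7308.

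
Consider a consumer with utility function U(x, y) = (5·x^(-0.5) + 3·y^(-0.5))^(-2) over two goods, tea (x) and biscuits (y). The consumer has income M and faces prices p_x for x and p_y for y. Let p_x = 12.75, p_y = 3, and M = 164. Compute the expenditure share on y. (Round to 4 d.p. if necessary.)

share on y = 0.3052

MU_x ∝ 5·x^(-1.5), MU_y ∝ 3·y^(-1.5), so MRS = (5/3)·(y/x)^(1.5) = p_x/p_y.
Hence y/x = ((3/5)·p_x/p_y)^(1/(1.5)), i.e. raised to the 2/3 power.
With the ratio pinned down, the budget gives x* = M/(p_x + p_y·(y/x)) and y* = (y/x)·x*.
Numerically y/x = 1.866495, so x* = 164/(12.75 + 3·1.866495) = 8.9376 and y* = 1.866495·8.9376 = 16.6819.
Expenditure on y: 3·16.6819 = 50.0458; share = 0.3052.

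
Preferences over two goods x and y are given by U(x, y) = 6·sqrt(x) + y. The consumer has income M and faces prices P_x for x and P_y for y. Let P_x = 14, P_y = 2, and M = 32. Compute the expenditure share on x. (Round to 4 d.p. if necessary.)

share on x = 0.0804

Set MRS = P_x/P_y: 3·x^(−1/2) = P_x/P_y.
Solve: √x = 3·P_y/P_x, so x*(P_x,P_y) = (3·P_y/P_x)², and y* = (M − P_x·x*)/P_y.
Plugging in: x* = (3·2/14)² = 0.1837, y* = 14.7143.
Expenditure on x: 14·0.1837 = 2.5714; share = 0.0804.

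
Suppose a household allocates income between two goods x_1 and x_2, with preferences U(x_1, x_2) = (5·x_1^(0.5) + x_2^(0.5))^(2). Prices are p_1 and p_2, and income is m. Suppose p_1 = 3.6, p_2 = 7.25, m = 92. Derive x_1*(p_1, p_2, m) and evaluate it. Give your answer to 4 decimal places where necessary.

MU_x_1 ∝ 5·x_1^(-0.5), MU_x_2 ∝ x_2^(-0.5), so MRS = 5·(x_2/x_1)^(0.5) = p_1/p_2.
Hence x_2/x_1 = ((1/5)·p_1/p_2)^(1/(0.5)), i.e. raised to the 2 power.
Substitute x_2 = (x_2/x_1)·x_1 into the budget: x_1* = m/(p_1 + p_2·(x_2/x_1)).
Numerically x_2/x_1 = 0.009863, so x_1* = 92/(3.6 + 7.25·0.009863) = 25.0579.

x_1* = 25.0579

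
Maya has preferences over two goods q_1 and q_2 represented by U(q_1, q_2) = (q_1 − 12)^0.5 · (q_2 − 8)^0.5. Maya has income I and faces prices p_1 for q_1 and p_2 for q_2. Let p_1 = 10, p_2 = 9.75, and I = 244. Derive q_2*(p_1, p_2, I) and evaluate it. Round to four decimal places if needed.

Let q_1' = q_1−12, q_2' = q_2−8. MRS = q_2'/q_1' = p_1/p_2.
After buying the subsistence bundle (12, 8), a share 0.5 of the remaining income goes to q_1: q_1* = 12 + 0.5·(I − 12p_1 − 8p_2)/p_1.
Discretionary income = 244 − 12·10 − 8·9.75 = 46; q_2* = 8 + 0.5·46/9.75 = 10.359.

q_2* = 10.359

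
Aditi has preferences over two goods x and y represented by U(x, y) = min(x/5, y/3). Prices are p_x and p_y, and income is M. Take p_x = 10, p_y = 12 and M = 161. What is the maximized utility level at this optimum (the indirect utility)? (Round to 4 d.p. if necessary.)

With perfect complements, no substitution: consume in ratio x:y = 5:3.
Budget: p_x·x + p_y·(3/5)·x = M, so (5·p_x + 3·p_y)·x = 5·M.
Demand: x*(p_x,p_y,M) = 5·M/(5·p_x + 3·p_y), y* = 3·M/(5·p_x + 3·p_y).
Here 5·10 + 3·12 = 86, giving x* = 9.3605 and y* = 5.6163.
Utility at the optimum: U(9.3605, 5.6163) = 1.8721.

V = 1.8721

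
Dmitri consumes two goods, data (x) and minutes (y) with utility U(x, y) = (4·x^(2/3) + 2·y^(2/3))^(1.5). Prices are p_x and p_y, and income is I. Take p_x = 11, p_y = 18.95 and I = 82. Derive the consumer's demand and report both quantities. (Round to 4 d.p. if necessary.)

From the CES first-order condition, 2·(y/x)^(1/3) = p_x/p_y.
Solve for the ratio: y/x = [(1/2)·p_x/p_y]^(3).
Substitute y = (y/x)·x into the budget: x* = I/(p_x + p_y·(y/x)).
Numerically y/x = 0.024449, so x* = 82/(11 + 18.95·0.024449) = 7.1533 and y* = 0.024449·7.1533 = 0.1749.

x* = 7.1533, y* = 0.1749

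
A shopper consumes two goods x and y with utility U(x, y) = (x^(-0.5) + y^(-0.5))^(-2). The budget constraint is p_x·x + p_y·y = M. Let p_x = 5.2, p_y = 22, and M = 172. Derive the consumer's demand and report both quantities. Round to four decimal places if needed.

MU_x ∝ x^(-1.5), MU_y ∝ y^(-1.5), so MRS = (y/x)^(1.5) = p_x/p_y.
Solve for the ratio: y/x = [p_x/p_y]^(2/3).
With the ratio pinned down, the budget gives x* = M/(p_x + p_y·(y/x)) and y* = (y/x)·x*.
Numerically y/x = 0.382285, so x* = 172/(5.2 + 22·0.382285) = 12.6375 and y* = 0.382285·12.6375 = 4.8311.

x* = 12.6375, y* = 4.8311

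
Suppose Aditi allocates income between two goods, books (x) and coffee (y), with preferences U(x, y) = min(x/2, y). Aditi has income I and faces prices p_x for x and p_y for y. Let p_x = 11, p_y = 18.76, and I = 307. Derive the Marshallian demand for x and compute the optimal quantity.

x* = 15.0638

Demand: x*(p_x,p_y,I) = 2·I/(2·p_x + p_y), y* = I/(2·p_x + p_y).
Here 2·11 + 18.76 = 40.76, giving x* = 15.0638.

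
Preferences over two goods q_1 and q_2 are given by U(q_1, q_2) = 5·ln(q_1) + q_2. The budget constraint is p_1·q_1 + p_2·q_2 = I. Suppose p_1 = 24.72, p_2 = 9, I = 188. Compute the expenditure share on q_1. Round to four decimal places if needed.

share on q_1 = 0.2394

Set MRS = p_1/p_2: (5/q_1)/1 = p_1/p_2.
So q_1*(p_1,p_2) = 5·p_2/p_1, independent of income; and q_2* = (I − 5·p_2)/p_2.
At the given prices: q_1* = 5·9/24.72 = 1.8204, and q_2* = 15.8889.
Expenditure on q_1: 24.72·1.8204 = 45; share = 0.2394.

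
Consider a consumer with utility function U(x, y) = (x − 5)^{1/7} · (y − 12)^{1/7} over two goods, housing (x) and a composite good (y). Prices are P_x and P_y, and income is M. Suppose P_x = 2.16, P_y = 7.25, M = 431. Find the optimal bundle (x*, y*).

x* = 82.1296, y* = 34.9793

MRS = (y−12)/(x−5). Tangency with P_x/P_y gives y−12 = (P_x/P_y)·(x−5).
Substituting into the budget: x* = 5 + 0.5·(M − 5·P_x − 12·P_y)/P_x, and y* = 12 + 0.5·(…)/P_y.
Discretionary income = 431 − 5·2.16 − 12·7.25 = 333.2; x* = 5 + 0.5·333.2/2.16 = 82.1296; y* = 12 + 0.5·333.2/7.25 = 34.9793.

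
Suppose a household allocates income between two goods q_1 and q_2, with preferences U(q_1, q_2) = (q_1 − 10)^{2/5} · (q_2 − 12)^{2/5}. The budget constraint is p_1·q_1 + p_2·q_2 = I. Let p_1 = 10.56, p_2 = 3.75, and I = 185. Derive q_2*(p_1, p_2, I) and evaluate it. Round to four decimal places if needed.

This is Cobb-Douglas in (q_1−10, q_2−12): tangency gives 0.4·p_2·(q_2−12) = 0.4·p_1·(q_1−10).
After buying the subsistence bundle (10, 12), a share 0.5 of the remaining income goes to q_1: q_1* = 10 + 0.5·(I − 10p_1 − 12p_2)/p_1.
Discretionary income = 185 − 10·10.56 − 12·3.75 = 34.4; q_2* = 12 + 0.5·34.4/3.75 = 16.5867.

q_2* = 16.5867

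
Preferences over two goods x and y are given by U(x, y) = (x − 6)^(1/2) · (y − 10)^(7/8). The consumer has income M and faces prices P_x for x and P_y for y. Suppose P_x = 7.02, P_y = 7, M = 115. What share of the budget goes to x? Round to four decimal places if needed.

After buying the subsistence bundle (6, 10), a share 4/11 of the remaining income goes to x: x* = 6 + 4/11·(M − 6P_x − 10P_y)/P_x.
Discretionary income = 115 − 6·7.02 − 10·7 = 2.88; x* = 6 + 4/11·2.88/7.02 = 6.1492; y* = 10 + 7/11·2.88/7 = 10.2618.
Expenditure on x: 7.02·6.1492 = 43.1673; share = 0.3754.

share on x = 0.3754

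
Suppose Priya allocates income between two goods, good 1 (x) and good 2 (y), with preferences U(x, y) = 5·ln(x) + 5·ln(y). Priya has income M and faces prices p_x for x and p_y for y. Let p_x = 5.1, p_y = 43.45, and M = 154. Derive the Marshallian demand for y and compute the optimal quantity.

y* = 1.7722

Demand: x*(p_x,p_y,M) = 0.5·M/p_x and y* = 0.5·M/p_y.
At p_x=5.1, p_y=43.45, M=154: y* = 0.5·154/43.45 = 1.7722.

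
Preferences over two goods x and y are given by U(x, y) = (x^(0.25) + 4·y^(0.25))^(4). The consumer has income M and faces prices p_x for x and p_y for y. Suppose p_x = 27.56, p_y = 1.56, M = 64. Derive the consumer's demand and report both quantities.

x* = 0.1324, y* = 38.6863

From the CES first-order condition, (1/4)·(y/x)^(0.75) = p_x/p_y.
Hence y/x = (4·p_x/p_y)^(1/(0.75)), i.e. raised to the 4/3 power.
Substitute y = (y/x)·x into the budget: x* = M/(p_x + p_y·(y/x)).
Numerically y/x = 292.159138, so x* = 64/(27.56 + 1.56·292.159138) = 0.1324 and y* = 292.159138·0.1324 = 38.6863.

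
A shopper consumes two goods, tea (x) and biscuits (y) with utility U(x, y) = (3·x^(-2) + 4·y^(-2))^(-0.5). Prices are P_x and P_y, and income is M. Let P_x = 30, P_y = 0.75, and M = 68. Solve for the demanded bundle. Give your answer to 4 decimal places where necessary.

x* = 2.0717, y* = 7.7982

MU_x ∝ 3·x^(-3), MU_y ∝ 4·y^(-3), so MRS = (3/4)·(y/x)^(3) = P_x/P_y.
Solve for the ratio: y/x = [(4/3)·P_x/P_y]^(1/3).
Substitute y = (y/x)·x into the budget: x* = M/(P_x + P_y·(y/x)).
Numerically y/x = 3.764144, so x* = 68/(30 + 0.75·3.764144) = 2.0717 and y* = 3.764144·2.0717 = 7.7982.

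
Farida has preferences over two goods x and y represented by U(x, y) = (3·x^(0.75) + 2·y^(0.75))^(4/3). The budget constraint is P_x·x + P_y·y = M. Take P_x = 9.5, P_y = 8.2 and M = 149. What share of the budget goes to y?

MRS = MU_x/MU_y = (3/2)·(y/x)^(0.25). Set equal to P_x/P_y.
Hence y/x = ((2/3)·P_x/P_y)^(1/(0.25)), i.e. raised to the 4 power.
Substitute y = (y/x)·x into the budget: x* = M/(P_x + P_y·(y/x)).
Numerically y/x = 0.355856, so x* = 149/(9.5 + 8.2·0.355856) = 11.9987 and y* = 0.355856·11.9987 = 4.2698.
Expenditure on y: 8.2·4.2698 = 35.0124; share = 0.235.

share on y = 0.235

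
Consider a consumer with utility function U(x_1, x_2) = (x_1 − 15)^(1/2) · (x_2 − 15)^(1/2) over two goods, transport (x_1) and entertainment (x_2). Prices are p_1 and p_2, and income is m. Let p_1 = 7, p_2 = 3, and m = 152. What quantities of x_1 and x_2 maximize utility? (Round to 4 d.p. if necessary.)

Let x_1' = x_1−15, x_2' = x_2−15. MRS = x_2'/x_1' = p_1/p_2.
After buying the subsistence bundle (15, 15), a share 0.5 of the remaining income goes to x_1: x_1* = 15 + 0.5·(m − 15p_1 − 15p_2)/p_1.
Discretionary income = 152 − 15·7 − 15·3 = 2; x_1* = 15 + 0.5·2/7 = 15.1429; x_2* = 15 + 0.5·2/3 = 15.3333.

x_1* = 15.1429, x_2* = 15.3333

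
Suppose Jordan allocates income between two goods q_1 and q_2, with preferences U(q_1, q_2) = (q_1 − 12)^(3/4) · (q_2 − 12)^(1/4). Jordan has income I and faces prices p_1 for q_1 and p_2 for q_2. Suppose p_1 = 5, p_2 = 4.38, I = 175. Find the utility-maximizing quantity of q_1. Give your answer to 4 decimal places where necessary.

MRS = 3·(q_2−12)/(q_1−12). Tangency with p_1/p_2 gives q_2−12 = (1/3)·(p_1/p_2)·(q_1−12).
Substituting into the budget: q_1* = 12 + 0.75·(I − 12·p_1 − 12·p_2)/p_1, and q_2* = 12 + 0.25·(…)/p_2.
Discretionary income = 175 − 12·5 − 12·4.38 = 62.44; q_1* = 12 + 0.75·62.44/5 = 21.366.

q_1* = 21.366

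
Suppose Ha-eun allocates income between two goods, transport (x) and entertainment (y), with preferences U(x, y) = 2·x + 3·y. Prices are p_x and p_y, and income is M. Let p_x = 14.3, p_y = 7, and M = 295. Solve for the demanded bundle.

x* = 0, y* = 42.1429

Linear utility — the consumer picks whichever good has higher MU/price: 2/14.3 = 0.1399 vs 3/7 = 0.4286.
y gives more utility per dollar, so spend all income on y: y* = M/p_y, x* = 0.
Numerically: x* = 0, y* = 42.1429.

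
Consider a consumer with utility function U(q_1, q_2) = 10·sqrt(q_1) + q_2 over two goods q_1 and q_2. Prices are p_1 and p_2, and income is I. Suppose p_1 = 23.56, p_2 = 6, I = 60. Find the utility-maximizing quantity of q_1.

Utility is quasi-linear in q_2; the FOC for q_1 is 5/√q_1 = p_1/p_2.
Solve: √q_1 = 5·p_2/p_1, so q_1*(p_1,p_2) = (5·p_2/p_1)², and q_2* = (I − p_1·q_1*)/p_2.
Plugging in: q_1* = (5·6/23.56)² = 1.6214.

q_1* = 1.6214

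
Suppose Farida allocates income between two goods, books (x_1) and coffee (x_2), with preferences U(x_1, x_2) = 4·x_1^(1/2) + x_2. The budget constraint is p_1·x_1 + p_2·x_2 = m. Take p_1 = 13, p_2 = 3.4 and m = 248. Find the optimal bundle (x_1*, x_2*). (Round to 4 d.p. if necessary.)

Set MRS = p_1/p_2: 2·x_1^(−1/2) = p_1/p_2.
Thus x_1* = (2·p_2/p_1)² — independent of m — with the rest of income spent on x_2.
Plugging in: x_1* = (2·3.4/13)² = 0.2736, x_2* = 71.895.

x_1* = 0.2736, x_2* = 71.895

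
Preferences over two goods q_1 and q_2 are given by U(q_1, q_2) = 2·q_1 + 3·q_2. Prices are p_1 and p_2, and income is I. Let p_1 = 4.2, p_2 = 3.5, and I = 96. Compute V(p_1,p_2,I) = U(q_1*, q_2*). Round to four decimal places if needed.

V = 82.2857

Perfect substitutes: compare marginal utility per dollar. 2/p_1 vs 3/p_2 → 0.4762 vs 0.8571.
q_2 gives more utility per dollar, so spend all income on q_2: q_2* = I/p_2, q_1* = 0.
Numerically: q_1* = 0, q_2* = 27.4286.
Utility at the optimum: U(0, 27.4286) = 82.2857.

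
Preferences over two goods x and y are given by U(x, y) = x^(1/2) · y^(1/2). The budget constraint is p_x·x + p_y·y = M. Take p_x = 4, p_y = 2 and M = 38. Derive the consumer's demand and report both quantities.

x* = 4.75, y* = 9.5

Tangency: MRS = y/x = p_x/p_y.
Rearranging, p_y·y = p_x·x. Substituting into the budget gives p_x·x·(1 + 1) = M.
Demand: x*(p_x,p_y,M) = 0.5·M/p_x and y* = 0.5·M/p_y.
At p_x=4, p_y=2, M=38: x* = 0.5·38/4 = 4.75, y* = 9.5.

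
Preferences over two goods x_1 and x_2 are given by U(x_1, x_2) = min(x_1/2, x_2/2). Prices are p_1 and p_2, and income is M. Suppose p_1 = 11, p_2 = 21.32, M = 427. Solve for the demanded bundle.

With perfect complements, no substitution: consume in ratio x_1:x_2 = 2:2.
Budget: p_1·x_1 + p_2·x_1 = M, so (2·p_1 + 2·p_2)·x_1 = 2·M.
Demand: x_1*(p_1,p_2,M) = 2·M/(2·p_1 + 2·p_2), x_2* = 2·M/(2·p_1 + 2·p_2).
Here 2·11 + 2·21.32 = 64.64, giving x_1* = 13.2116 and x_2* = 13.2116.

x_1* = 13.2116, x_2* = 13.2116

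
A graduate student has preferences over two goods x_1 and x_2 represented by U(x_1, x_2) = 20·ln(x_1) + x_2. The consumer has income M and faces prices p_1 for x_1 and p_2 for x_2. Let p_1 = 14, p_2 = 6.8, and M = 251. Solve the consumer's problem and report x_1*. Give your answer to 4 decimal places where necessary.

x_1* = 9.7143

MU_x_1 = 20/x_1, MU_x_2 = 1. Tangency: 20/x_1 = p_1/p_2.
So x_1*(p_1,p_2) = 20·p_2/p_1, independent of income; and x_2* = (M − 20·p_2)/p_2.
At the given prices: x_1* = 20·6.8/14 = 9.7143.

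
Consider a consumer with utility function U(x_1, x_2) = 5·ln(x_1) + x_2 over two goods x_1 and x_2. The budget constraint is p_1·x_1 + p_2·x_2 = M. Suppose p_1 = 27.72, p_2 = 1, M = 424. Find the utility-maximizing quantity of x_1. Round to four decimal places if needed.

So x_1*(p_1,p_2) = 5·p_2/p_1, independent of income; and x_2* = (M − 5·p_2)/p_2.
At the given prices: x_1* = 5·1/27.72 = 0.1804.

x_1* = 0.1804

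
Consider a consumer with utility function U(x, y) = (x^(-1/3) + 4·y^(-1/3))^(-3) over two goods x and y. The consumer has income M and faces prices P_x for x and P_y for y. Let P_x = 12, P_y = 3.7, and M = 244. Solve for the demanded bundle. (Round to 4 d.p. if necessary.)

With the ratio pinned down, the budget gives x* = M/(P_x + P_y·(y/x)) and y* = (y/x)·x*.
Numerically y/x = 6.835647, so x* = 244/(12 + 3.7·6.835647) = 6.543 and y* = 6.835647·6.543 = 44.7255.

x* = 6.543, y* = 44.7255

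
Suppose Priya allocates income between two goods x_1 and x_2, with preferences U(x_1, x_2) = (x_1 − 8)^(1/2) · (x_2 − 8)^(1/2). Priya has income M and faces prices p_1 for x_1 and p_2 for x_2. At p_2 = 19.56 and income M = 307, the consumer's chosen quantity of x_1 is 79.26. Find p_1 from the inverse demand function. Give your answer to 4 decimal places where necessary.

MRS = (x_2−8)/(x_1−8). Tangency with p_1/p_2 gives x_2−8 = (p_1/p_2)·(x_1−8).
Substituting into the budget: x_1* = 8 + 0.5·(M − 8·p_1 − 8·p_2)/p_1, and x_2* = 8 + 0.5·(…)/p_2.
Set x_1* = 79.26 in the demand function and solve for p_1: p_1 = 1.

p_1 = 1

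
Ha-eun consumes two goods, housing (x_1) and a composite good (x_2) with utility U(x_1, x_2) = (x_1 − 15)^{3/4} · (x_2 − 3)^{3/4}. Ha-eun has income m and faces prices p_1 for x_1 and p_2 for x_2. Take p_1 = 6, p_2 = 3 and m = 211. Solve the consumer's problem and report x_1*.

This is Cobb-Douglas in (x_1−15, x_2−3): tangency gives 0.75·p_2·(x_2−3) = 0.75·p_1·(x_1−15).
After buying the subsistence bundle (15, 3), a share 0.5 of the remaining income goes to x_1: x_1* = 15 + 0.5·(m − 15p_1 − 3p_2)/p_1.
Discretionary income = 211 − 15·6 − 3·3 = 112; x_1* = 15 + 0.5·112/6 = 24.3333.

x_1* = 24.3333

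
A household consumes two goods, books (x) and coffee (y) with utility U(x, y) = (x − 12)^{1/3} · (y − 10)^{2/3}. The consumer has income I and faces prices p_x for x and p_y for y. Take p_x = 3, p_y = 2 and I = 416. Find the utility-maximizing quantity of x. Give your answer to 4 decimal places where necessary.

x* = 52

This is Cobb-Douglas in (x−12, y−10): tangency gives 1/3·p_y·(y−10) = 2/3·p_x·(x−12).
After buying the subsistence bundle (12, 10), a share 1/3 of the remaining income goes to x: x* = 12 + 1/3·(I − 12p_x − 10p_y)/p_x.
Discretionary income = 416 − 12·3 − 10·2 = 360; x* = 12 + 1/3·360/3 = 52.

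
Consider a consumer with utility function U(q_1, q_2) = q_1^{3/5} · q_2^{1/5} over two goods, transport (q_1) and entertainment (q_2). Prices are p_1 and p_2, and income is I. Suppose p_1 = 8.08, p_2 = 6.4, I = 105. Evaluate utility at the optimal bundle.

MU_q_1/MU_q_2 = (0.6·q_2)/(0.2·q_1); tangency sets this equal to p_1/p_2.
Rearranging, p_2·q_2 = (1/3)·p_1·q_1. Substituting into the budget gives p_1·q_1·(1 + (1/3)) = I.
Demand: q_1*(p_1,p_2,I) = 0.75·I/p_1 and q_2* = 0.25·I/p_2.
At p_1=8.08, p_2=6.4, I=105: q_1* = 0.75·105/8.08 = 9.7463, q_2* = 4.1016.
Utility at the optimum: U(9.7463, 4.1016) = 5.1987.

V = 5.1987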